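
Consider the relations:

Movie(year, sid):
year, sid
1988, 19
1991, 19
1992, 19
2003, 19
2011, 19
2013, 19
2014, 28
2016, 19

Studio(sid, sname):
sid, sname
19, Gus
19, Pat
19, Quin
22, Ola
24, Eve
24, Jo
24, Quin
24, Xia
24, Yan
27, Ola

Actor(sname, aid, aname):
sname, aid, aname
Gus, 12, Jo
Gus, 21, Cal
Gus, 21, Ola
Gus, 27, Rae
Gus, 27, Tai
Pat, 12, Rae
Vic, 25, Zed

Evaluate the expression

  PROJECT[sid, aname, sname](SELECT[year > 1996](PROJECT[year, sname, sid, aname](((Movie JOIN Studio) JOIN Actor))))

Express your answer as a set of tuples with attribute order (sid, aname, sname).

{(19, Cal, Gus), (19, Jo, Gus), (19, Ola, Gus), (19, Rae, Gus), (19, Rae, Pat), (19, Tai, Gus)}

Movie ⋈ Studio (natural join on sid): {(1988, 19, Gus), (1988, 19, Pat), (1988, 19, Quin), (1991, 19, Gus), (1991, 19, Pat), (1991, 19, Quin), (1992, 19, Gus), (1992, 19, Pat), (1992, 19, Quin), (2003, 19, Gus), (2003, 19, Pat), (2003, 19, Quin), (2011, 19, Gus), (2011, 19, Pat), (2011, 19, Quin), (2013, 19, Gus), (2013, 19, Pat), (2013, 19, Quin), (2016, 19, Gus), (2016, 19, Pat), (2016, 19, Quin)}
(Movie JOIN Studio) ⋈ Actor (natural join on sname): {(1988, 19, Gus, 12, Jo), (1988, 19, Gus, 21, Cal), (1988, 19, Gus, 21, Ola), (1988, 19, Gus, 27, Rae), (1988, 19, Gus, 27, Tai), (1988, 19, Pat, 12, Rae), (1991, 19, Gus, 12, Jo), (1991, 19, Gus, 21, Cal), (1991, 19, Gus, 21, Ola), (1991, 19, Gus, 27, Rae), (1991, 19, Gus, 27, Tai), (1991, 19, Pat, 12, Rae), (1992, 19, Gus, 12, Jo), (1992, 19, Gus, 21, Cal), (1992, 19, Gus, 21, Ola), (1992, 19, Gus, 27, Rae), (1992, 19, Gus, 27, Tai), (1992, 19, Pat, 12, Rae), (2003, 19, Gus, 12, Jo), (2003, 19, Gus, 21, Cal), (2003, 19, Gus, 21, Ola), (2003, 19, Gus, 27, Rae), (2003, 19, Gus, 27, Tai), (2003, 19, Pat, 12, Rae), (2011, 19, Gus, 12, Jo), (2011, 19, Gus, 21, Cal), (2011, 19, Gus, 21, Ola), (2011, 19, Gus, 27, Rae), (2011, 19, Gus, 27, Tai), (2011, 19, Pat, 12, Rae), (2013, 19, Gus, 12, Jo), (2013, 19, Gus, 21, Cal), (2013, 19, Gus, 21, Ola), (2013, 19, Gus, 27, Rae), (2013, 19, Gus, 27, Tai), (2013, 19, Pat, 12, Rae), (2016, 19, Gus, 12, Jo), (2016, 19, Gus, 21, Cal), (2016, 19, Gus, 21, Ola), (2016, 19, Gus, 27, Rae), (2016, 19, Gus, 27, Tai), (2016, 19, Pat, 12, Rae)}
π_{year, sname, sid, aname} gives {(1988, Gus, 19, Cal), (1988, Gus, 19, Jo), (1988, Gus, 19, Ola), (1988, Gus, 19, Rae), (1988, Gus, 19, Tai), (1988, Pat, 19, Rae), (1991, Gus, 19, Cal), (1991, Gus, 19, Jo), (1991, Gus, 19, Ola), (1991, Gus, 19, Rae), (1991, Gus, 19, Tai), (1991, Pat, 19, Rae), (1992, Gus, 19, Cal), (1992, Gus, 19, Jo), (1992, Gus, 19, Ola), (1992, Gus, 19, Rae), (1992, Gus, 19, Tai), (1992, Pat, 19, Rae), (2003, Gus, 19, Cal), (2003, Gus, 19, Jo), (2003, Gus, 19, Ola), (2003, Gus, 19, Rae), (2003, Gus, 19, Tai), (2003, Pat, 19, Rae), (2011, Gus, 19, Cal), (2011, Gus, 19, Jo), (2011, Gus, 19, Ola), (2011, Gus, 19, Rae), (2011, Gus, 19, Tai), (2011, Pat, 19, Rae), (2013, Gus, 19, Cal), (2013, Gus, 19, Jo), (2013, Gus, 19, Ola), (2013, Gus, 19, Rae), (2013, Gus, 19, Tai), (2013, Pat, 19, Rae), (2016, Gus, 19, Cal), (2016, Gus, 19, Jo), (2016, Gus, 19, Ola), (2016, Gus, 19, Rae), (2016, Gus, 19, Tai), (2016, Pat, 19, Rae)}.
Apply σ_{year > 1996}; surviving tuples: {(2003, Gus, 19, Cal), (2003, Gus, 19, Jo), (2003, Gus, 19, Ola), (2003, Gus, 19, Rae), (2003, Gus, 19, Tai), (2003, Pat, 19, Rae), (2011, Gus, 19, Cal), (2011, Gus, 19, Jo), (2011, Gus, 19, Ola), (2011, Gus, 19, Rae), (2011, Gus, 19, Tai), (2011, Pat, 19, Rae), (2013, Gus, 19, Cal), (2013, Gus, 19, Jo), (2013, Gus, 19, Ola), (2013, Gus, 19, Rae), (2013, Gus, 19, Tai), (2013, Pat, 19, Rae), (2016, Gus, 19, Cal), (2016, Gus, 19, Jo), (2016, Gus, 19, Ola), (2016, Gus, 19, Rae), (2016, Gus, 19, Tai), (2016, Pat, 19, Rae)}
π_{sid, aname, sname} gives {(19, Cal, Gus), (19, Jo, Gus), (19, Ola, Gus), (19, Rae, Gus), (19, Rae, Pat), (19, Tai, Gus)} (18 duplicate(s) eliminated).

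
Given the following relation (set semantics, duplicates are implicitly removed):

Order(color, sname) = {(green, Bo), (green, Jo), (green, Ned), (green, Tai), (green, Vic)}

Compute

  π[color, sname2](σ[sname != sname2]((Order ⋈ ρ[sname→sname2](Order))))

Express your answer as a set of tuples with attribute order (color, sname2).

{(green, Bo), (green, Jo), (green, Ned), (green, Tai), (green, Vic)}

ρ[sname→sname2]: schema becomes (color, sname2); tuples unchanged.
Natural join on color: {(green, Bo, Bo), (green, Bo, Jo), (green, Bo, Ned), (green, Bo, Tai), (green, Bo, Vic), (green, Jo, Bo), (green, Jo, Jo), (green, Jo, Ned), (green, Jo, Tai), (green, Jo, Vic), (green, Ned, Bo), (green, Ned, Jo), (green, Ned, Ned), (green, Ned, Tai), (green, Ned, Vic), (green, Tai, Bo), (green, Tai, Jo), (green, Tai, Ned), (green, Tai, Tai), (green, Tai, Vic), (green, Vic, Bo), (green, Vic, Jo), (green, Vic, Ned), (green, Vic, Tai), (green, Vic, Vic)}
σ[sname != sname2]: keep tuples satisfying sname != sname2 → {(green, Bo, Jo), (green, Bo, Ned), (green, Bo, Tai), (green, Bo, Vic), (green, Jo, Bo), (green, Jo, Ned), (green, Jo, Tai), (green, Jo, Vic), (green, Ned, Bo), (green, Ned, Jo), (green, Ned, Tai), (green, Ned, Vic), (green, Tai, Bo), (green, Tai, Jo), (green, Tai, Ned), (green, Tai, Vic), (green, Vic, Bo), (green, Vic, Jo), (green, Vic, Ned), (green, Vic, Tai)}
π_{color, sname2} gives {(green, Bo), (green, Jo), (green, Ned), (green, Tai), (green, Vic)} (15 duplicate(s) eliminated).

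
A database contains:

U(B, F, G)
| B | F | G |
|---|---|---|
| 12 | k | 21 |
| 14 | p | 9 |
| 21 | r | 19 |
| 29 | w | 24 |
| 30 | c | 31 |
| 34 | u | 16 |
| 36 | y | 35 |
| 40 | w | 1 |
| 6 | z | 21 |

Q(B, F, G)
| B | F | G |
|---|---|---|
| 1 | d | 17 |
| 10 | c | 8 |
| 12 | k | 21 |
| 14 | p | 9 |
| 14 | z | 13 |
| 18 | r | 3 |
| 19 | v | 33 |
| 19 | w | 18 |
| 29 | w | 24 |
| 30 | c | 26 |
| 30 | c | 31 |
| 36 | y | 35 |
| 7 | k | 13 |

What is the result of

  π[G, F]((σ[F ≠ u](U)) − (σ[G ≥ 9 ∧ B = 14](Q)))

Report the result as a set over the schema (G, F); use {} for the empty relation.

{(1, w), (19, r), (21, k), (21, z), (24, w), (31, c), (35, y)}

Apply σ_{F ≠ u}; surviving tuples: {(12, k, 21), (14, p, 9), (21, r, 19), (29, w, 24), (30, c, 31), (36, y, 35), (40, w, 1), (6, z, 21)}
Apply σ_{G ≥ 9 ∧ B = 14}; surviving tuples: {(14, p, 9), (14, z, 13)}
Set difference of the two operands is {(12, k, 21), (21, r, 19), (29, w, 24), (30, c, 31), (36, y, 35), (40, w, 1), (6, z, 21)}.
Keep only column(s) G, F: {(1, w), (19, r), (21, k), (21, z), (24, w), (31, c), (35, y)}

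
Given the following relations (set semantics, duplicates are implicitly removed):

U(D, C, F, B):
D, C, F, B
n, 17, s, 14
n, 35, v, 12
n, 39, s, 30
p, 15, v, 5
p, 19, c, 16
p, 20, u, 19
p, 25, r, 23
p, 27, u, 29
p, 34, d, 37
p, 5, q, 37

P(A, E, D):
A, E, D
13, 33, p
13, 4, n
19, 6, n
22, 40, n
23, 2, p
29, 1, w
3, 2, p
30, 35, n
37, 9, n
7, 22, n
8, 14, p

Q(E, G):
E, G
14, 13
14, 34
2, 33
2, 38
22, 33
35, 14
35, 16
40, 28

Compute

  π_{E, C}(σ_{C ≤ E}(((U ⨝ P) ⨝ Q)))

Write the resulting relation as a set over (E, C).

{(14, 5), (22, 17), (35, 17), (35, 35), (40, 17), (40, 35), (40, 39)}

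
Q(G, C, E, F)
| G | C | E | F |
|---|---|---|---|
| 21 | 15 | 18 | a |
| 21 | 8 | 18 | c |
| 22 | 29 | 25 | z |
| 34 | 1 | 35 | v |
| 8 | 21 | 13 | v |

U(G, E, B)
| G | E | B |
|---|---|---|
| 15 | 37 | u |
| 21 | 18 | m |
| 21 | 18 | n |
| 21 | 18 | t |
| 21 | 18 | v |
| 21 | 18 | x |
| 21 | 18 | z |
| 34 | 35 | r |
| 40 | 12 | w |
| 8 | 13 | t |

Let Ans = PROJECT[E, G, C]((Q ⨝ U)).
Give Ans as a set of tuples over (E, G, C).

{(13, 8, 21), (18, 21, 15), (18, 21, 8), (35, 34, 1)}

Joining Q and U on G, E yields {(21, 15, 18, a, m), (21, 15, 18, a, n), (21, 15, 18, a, t), (21, 15, 18, a, v), (21, 15, 18, a, x), (21, 15, 18, a, z), (21, 8, 18, c, m), (21, 8, 18, c, n), (21, 8, 18, c, t), (21, 8, 18, c, v), (21, 8, 18, c, x), (21, 8, 18, c, z), (34, 1, 35, v, r), (8, 21, 13, v, t)}.
Keep only column(s) E, G, C (10 duplicate(s) eliminated): {(13, 8, 21), (18, 21, 15), (18, 21, 8), (35, 34, 1)}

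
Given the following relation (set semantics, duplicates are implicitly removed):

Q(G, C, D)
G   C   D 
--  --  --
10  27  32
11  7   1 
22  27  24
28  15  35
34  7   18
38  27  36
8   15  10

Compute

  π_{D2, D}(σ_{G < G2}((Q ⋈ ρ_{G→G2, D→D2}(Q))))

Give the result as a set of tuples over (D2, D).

{(18, 1), (24, 32), (35, 10), (36, 24), (36, 32)}

ρ[G→G2, D→D2]: schema becomes (G2, C, D2); tuples unchanged.
Joining Q and ρ_{G→G2, D→D2}(Q) on C yields {(10, 27, 32, 10, 32), (10, 27, 32, 22, 24), (10, 27, 32, 38, 36), (11, 7, 1, 11, 1), (11, 7, 1, 34, 18), (22, 27, 24, 10, 32), (22, 27, 24, 22, 24), (22, 27, 24, 38, 36), (28, 15, 35, 28, 35), (28, 15, 35, 8, 10), (34, 7, 18, 11, 1), (34, 7, 18, 34, 18), (38, 27, 36, 10, 32), (38, 27, 36, 22, 24), (38, 27, 36, 38, 36), (8, 15, 10, 28, 35), (8, 15, 10, 8, 10)}.
σ[G < G2]: keep tuples satisfying G < G2 → {(10, 27, 32, 22, 24), (10, 27, 32, 38, 36), (11, 7, 1, 34, 18), (22, 27, 24, 38, 36), (8, 15, 10, 28, 35)}
π_{D2, D} gives {(18, 1), (24, 32), (35, 10), (36, 24), (36, 32)}.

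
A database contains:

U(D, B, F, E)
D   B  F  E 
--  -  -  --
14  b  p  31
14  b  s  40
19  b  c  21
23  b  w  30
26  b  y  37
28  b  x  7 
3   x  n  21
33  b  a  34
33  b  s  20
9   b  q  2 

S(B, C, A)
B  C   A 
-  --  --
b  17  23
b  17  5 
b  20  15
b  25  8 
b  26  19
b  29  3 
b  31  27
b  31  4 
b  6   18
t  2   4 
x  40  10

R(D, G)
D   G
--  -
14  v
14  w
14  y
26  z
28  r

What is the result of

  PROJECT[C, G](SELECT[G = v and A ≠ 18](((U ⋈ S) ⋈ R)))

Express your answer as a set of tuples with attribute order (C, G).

Joining U and S on B yields {(14, b, p, 31, 17, 23), (14, b, p, 31, 17, 5), (14, b, p, 31, 20, 15), (14, b, p, 31, 25, 8), (14, b, p, 31, 26, 19), (14, b, p, 31, 29, 3), (14, b, p, 31, 31, 27), (14, b, p, 31, 31, 4), (14, b, p, 31, 6, 18), (14, b, s, 40, 17, 23), (14, b, s, 40, 17, 5), (14, b, s, 40, 20, 15), (14, b, s, 40, 25, 8), (14, b, s, 40, 26, 19), (14, b, s, 40, 29, 3), (14, b, s, 40, 31, 27), (14, b, s, 40, 31, 4), (14, b, s, 40, 6, 18), (19, b, c, 21, 17, 23), (19, b, c, 21, 17, 5), (19, b, c, 21, 20, 15), (19, b, c, 21, 25, 8), (19, b, c, 21, 26, 19), (19, b, c, 21, 29, 3), (19, b, c, 21, 31, 27), (19, b, c, 21, 31, 4), (19, b, c, 21, 6, 18), (23, b, w, 30, 17, 23), (23, b, w, 30, 17, 5), (23, b, w, 30, 20, 15), (23, b, w, 30, 25, 8), (23, b, w, 30, 26, 19), (23, b, w, 30, 29, 3), (23, b, w, 30, 31, 27), (23, b, w, 30, 31, 4), (23, b, w, 30, 6, 18), (26, b, y, 37, 17, 23), (26, b, y, 37, 17, 5), (26, b, y, 37, 20, 15), (26, b, y, 37, 25, 8), (26, b, y, 37, 26, 19), (26, b, y, 37, 29, 3), (26, b, y, 37, 31, 27), (26, b, y, 37, 31, 4), (26, b, y, 37, 6, 18), (28, b, x, 7, 17, 23), (28, b, x, 7, 17, 5), (28, b, x, 7, 20, 15), (28, b, x, 7, 25, 8), (28, b, x, 7, 26, 19), (28, b, x, 7, 29, 3), (28, b, x, 7, 31, 27), (28, b, x, 7, 31, 4), (28, b, x, 7, 6, 18), (3, x, n, 21, 40, 10), (33, b, a, 34, 17, 23), (33, b, a, 34, 17, 5), (33, b, a, 34, 20, 15), (33, b, a, 34, 25, 8), (33, b, a, 34, 26, 19), (33, b, a, 34, 29, 3), (33, b, a, 34, 31, 27), (33, b, a, 34, 31, 4), (33, b, a, 34, 6, 18), (33, b, s, 20, 17, 23), (33, b, s, 20, 17, 5), (33, b, s, 20, 20, 15), (33, b, s, 20, 25, 8), (33, b, s, 20, 26, 19), (33, b, s, 20, 29, 3), (33, b, s, 20, 31, 27), (33, b, s, 20, 31, 4), (33, b, s, 20, 6, 18), (9, b, q, 2, 17, 23), (9, b, q, 2, 17, 5), (9, b, q, 2, 20, 15), (9, b, q, 2, 25, 8), (9, b, q, 2, 26, 19), (9, b, q, 2, 29, 3), (9, b, q, 2, 31, 27), (9, b, q, 2, 31, 4), (9, b, q, 2, 6, 18)}.
Joining (U ⋈ S) and R on D yields {(14, b, p, 31, 17, 23, v), (14, b, p, 31, 17, 23, w), (14, b, p, 31, 17, 23, y), (14, b, p, 31, 17, 5, v), (14, b, p, 31, 17, 5, w), (14, b, p, 31, 17, 5, y), (14, b, p, 31, 20, 15, v), (14, b, p, 31, 20, 15, w), (14, b, p, 31, 20, 15, y), (14, b, p, 31, 25, 8, v), (14, b, p, 31, 25, 8, w), (14, b, p, 31, 25, 8, y), (14, b, p, 31, 26, 19, v), (14, b, p, 31, 26, 19, w), (14, b, p, 31, 26, 19, y), (14, b, p, 31, 29, 3, v), (14, b, p, 31, 29, 3, w), (14, b, p, 31, 29, 3, y), (14, b, p, 31, 31, 27, v), (14, b, p, 31, 31, 27, w), (14, b, p, 31, 31, 27, y), (14, b, p, 31, 31, 4, v), (14, b, p, 31, 31, 4, w), (14, b, p, 31, 31, 4, y), (14, b, p, 31, 6, 18, v), (14, b, p, 31, 6, 18, w), (14, b, p, 31, 6, 18, y), (14, b, s, 40, 17, 23, v), (14, b, s, 40, 17, 23, w), (14, b, s, 40, 17, 23, y), (14, b, s, 40, 17, 5, v), (14, b, s, 40, 17, 5, w), (14, b, s, 40, 17, 5, y), (14, b, s, 40, 20, 15, v), (14, b, s, 40, 20, 15, w), (14, b, s, 40, 20, 15, y), (14, b, s, 40, 25, 8, v), (14, b, s, 40, 25, 8, w), (14, b, s, 40, 25, 8, y), (14, b, s, 40, 26, 19, v), (14, b, s, 40, 26, 19, w), (14, b, s, 40, 26, 19, y), (14, b, s, 40, 29, 3, v), (14, b, s, 40, 29, 3, w), (14, b, s, 40, 29, 3, y), (14, b, s, 40, 31, 27, v), (14, b, s, 40, 31, 27, w), (14, b, s, 40, 31, 27, y), (14, b, s, 40, 31, 4, v), (14, b, s, 40, 31, 4, w), (14, b, s, 40, 31, 4, y), (14, b, s, 40, 6, 18, v), (14, b, s, 40, 6, 18, w), (14, b, s, 40, 6, 18, y), (26, b, y, 37, 17, 23, z), (26, b, y, 37, 17, 5, z), (26, b, y, 37, 20, 15, z), (26, b, y, 37, 25, 8, z), (26, b, y, 37, 26, 19, z), (26, b, y, 37, 29, 3, z), (26, b, y, 37, 31, 27, z), (26, b, y, 37, 31, 4, z), (26, b, y, 37, 6, 18, z), (28, b, x, 7, 17, 23, r), (28, b, x, 7, 17, 5, r), (28, b, x, 7, 20, 15, r), (28, b, x, 7, 25, 8, r), (28, b, x, 7, 26, 19, r), (28, b, x, 7, 29, 3, r), (28, b, x, 7, 31, 27, r), (28, b, x, 7, 31, 4, r), (28, b, x, 7, 6, 18, r)}.
Selection G = v and A ≠ 18: {(14, b, p, 31, 17, 23, v), (14, b, p, 31, 17, 5, v), (14, b, p, 31, 20, 15, v), (14, b, p, 31, 25, 8, v), (14, b, p, 31, 26, 19, v), (14, b, p, 31, 29, 3, v), (14, b, p, 31, 31, 27, v), (14, b, p, 31, 31, 4, v), (14, b, s, 40, 17, 23, v), (14, b, s, 40, 17, 5, v), (14, b, s, 40, 20, 15, v), (14, b, s, 40, 25, 8, v), (14, b, s, 40, 26, 19, v), (14, b, s, 40, 29, 3, v), (14, b, s, 40, 31, 27, v), (14, b, s, 40, 31, 4, v)}
π[C, G]: project onto (C, G) (10 duplicate(s) eliminated) → {(17, v), (20, v), (25, v), (26, v), (29, v), (31, v)}

{(17, v), (20, v), (25, v), (26, v), (29, v), (31, v)}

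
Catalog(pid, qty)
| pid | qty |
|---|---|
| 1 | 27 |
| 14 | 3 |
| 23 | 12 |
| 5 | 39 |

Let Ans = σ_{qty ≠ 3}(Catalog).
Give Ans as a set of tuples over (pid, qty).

{(1, 27), (23, 12), (5, 39)}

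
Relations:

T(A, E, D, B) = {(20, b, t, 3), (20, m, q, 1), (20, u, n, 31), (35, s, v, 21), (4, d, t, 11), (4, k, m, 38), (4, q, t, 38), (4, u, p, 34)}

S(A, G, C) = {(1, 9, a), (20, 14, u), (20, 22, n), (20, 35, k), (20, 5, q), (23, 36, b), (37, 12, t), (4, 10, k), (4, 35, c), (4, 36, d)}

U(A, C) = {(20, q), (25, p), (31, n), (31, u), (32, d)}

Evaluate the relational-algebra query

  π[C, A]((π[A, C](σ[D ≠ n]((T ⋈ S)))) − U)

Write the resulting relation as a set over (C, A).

Joining T and S on A yields {(20, b, t, 3, 14, u), (20, b, t, 3, 22, n), (20, b, t, 3, 35, k), (20, b, t, 3, 5, q), (20, m, q, 1, 14, u), (20, m, q, 1, 22, n), (20, m, q, 1, 35, k), (20, m, q, 1, 5, q), (20, u, n, 31, 14, u), (20, u, n, 31, 22, n), (20, u, n, 31, 35, k), (20, u, n, 31, 5, q), (4, d, t, 11, 10, k), (4, d, t, 11, 35, c), (4, d, t, 11, 36, d), (4, k, m, 38, 10, k), (4, k, m, 38, 35, c), (4, k, m, 38, 36, d), (4, q, t, 38, 10, k), (4, q, t, 38, 35, c), (4, q, t, 38, 36, d), (4, u, p, 34, 10, k), (4, u, p, 34, 35, c), (4, u, p, 34, 36, d)}.
Filtering on D ≠ n leaves {(20, b, t, 3, 14, u), (20, b, t, 3, 22, n), (20, b, t, 3, 35, k), (20, b, t, 3, 5, q), (20, m, q, 1, 14, u), (20, m, q, 1, 22, n), (20, m, q, 1, 35, k), (20, m, q, 1, 5, q), (4, d, t, 11, 10, k), (4, d, t, 11, 35, c), (4, d, t, 11, 36, d), (4, k, m, 38, 10, k), (4, k, m, 38, 35, c), (4, k, m, 38, 36, d), (4, q, t, 38, 10, k), (4, q, t, 38, 35, c), (4, q, t, 38, 36, d), (4, u, p, 34, 10, k), (4, u, p, 34, 35, c), (4, u, p, 34, 36, d)}.
Keep only column(s) A, C (13 duplicate(s) eliminated): {(20, k), (20, n), (20, q), (20, u), (4, c), (4, d), (4, k)}
Taking the difference: {(20, k), (20, n), (20, u), (4, c), (4, d), (4, k)}
Keep only column(s) C, A: {(c, 4), (d, 4), (k, 20), (k, 4), (n, 20), (u, 20)}

{(c, 4), (d, 4), (k, 20), (k, 4), (n, 20), (u, 20)}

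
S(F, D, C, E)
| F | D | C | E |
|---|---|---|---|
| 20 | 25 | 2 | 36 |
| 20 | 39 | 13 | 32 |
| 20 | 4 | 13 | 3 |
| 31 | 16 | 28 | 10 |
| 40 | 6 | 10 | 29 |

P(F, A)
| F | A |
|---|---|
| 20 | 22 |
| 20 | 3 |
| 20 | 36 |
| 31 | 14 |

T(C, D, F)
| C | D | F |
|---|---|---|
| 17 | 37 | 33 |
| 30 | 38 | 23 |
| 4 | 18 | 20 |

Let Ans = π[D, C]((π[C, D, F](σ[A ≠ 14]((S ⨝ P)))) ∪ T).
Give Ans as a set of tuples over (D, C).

{(18, 4), (25, 2), (37, 17), (38, 30), (39, 13), (4, 13)}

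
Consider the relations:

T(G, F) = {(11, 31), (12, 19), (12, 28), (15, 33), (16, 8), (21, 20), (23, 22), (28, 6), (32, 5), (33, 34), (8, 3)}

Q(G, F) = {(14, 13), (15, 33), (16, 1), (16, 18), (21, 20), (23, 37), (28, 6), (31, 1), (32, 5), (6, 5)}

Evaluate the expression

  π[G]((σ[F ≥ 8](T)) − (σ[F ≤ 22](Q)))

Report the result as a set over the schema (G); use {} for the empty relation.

σ[F ≥ 8]: keep tuples satisfying F ≥ 8 → {(11, 31), (12, 19), (12, 28), (15, 33), (16, 8), (21, 20), (23, 22), (33, 34)}
σ[F ≤ 22]: keep tuples satisfying F ≤ 22 → {(14, 13), (16, 1), (16, 18), (21, 20), (28, 6), (31, 1), (32, 5), (6, 5)}
Set difference of the two operands is {(11, 31), (12, 19), (12, 28), (15, 33), (16, 8), (23, 22), (33, 34)}.
Keep only column(s) G (1 duplicate(s) eliminated): {11, 12, 15, 16, 23, 33}

{11, 12, 15, 16, 23, 33}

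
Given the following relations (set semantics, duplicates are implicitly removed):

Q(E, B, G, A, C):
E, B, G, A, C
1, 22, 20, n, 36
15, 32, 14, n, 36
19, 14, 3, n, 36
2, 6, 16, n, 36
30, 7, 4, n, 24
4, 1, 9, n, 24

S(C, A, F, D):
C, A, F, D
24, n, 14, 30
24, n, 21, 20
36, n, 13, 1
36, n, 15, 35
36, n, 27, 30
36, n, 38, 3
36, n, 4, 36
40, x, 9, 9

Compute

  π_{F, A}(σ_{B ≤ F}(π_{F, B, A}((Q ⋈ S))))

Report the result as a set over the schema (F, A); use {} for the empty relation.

Natural join on A, C: {(1, 22, 20, n, 36, 13, 1), (1, 22, 20, n, 36, 15, 35), (1, 22, 20, n, 36, 27, 30), (1, 22, 20, n, 36, 38, 3), (1, 22, 20, n, 36, 4, 36), (15, 32, 14, n, 36, 13, 1), (15, 32, 14, n, 36, 15, 35), (15, 32, 14, n, 36, 27, 30), (15, 32, 14, n, 36, 38, 3), (15, 32, 14, n, 36, 4, 36), (19, 14, 3, n, 36, 13, 1), (19, 14, 3, n, 36, 15, 35), (19, 14, 3, n, 36, 27, 30), (19, 14, 3, n, 36, 38, 3), (19, 14, 3, n, 36, 4, 36), (2, 6, 16, n, 36, 13, 1), (2, 6, 16, n, 36, 15, 35), (2, 6, 16, n, 36, 27, 30), (2, 6, 16, n, 36, 38, 3), (2, 6, 16, n, 36, 4, 36), (30, 7, 4, n, 24, 14, 30), (30, 7, 4, n, 24, 21, 20), (4, 1, 9, n, 24, 14, 30), (4, 1, 9, n, 24, 21, 20)}
π[F, B, A]: project onto (F, B, A) → {(13, 14, n), (13, 22, n), (13, 32, n), (13, 6, n), (14, 1, n), (14, 7, n), (15, 14, n), (15, 22, n), (15, 32, n), (15, 6, n), (21, 1, n), (21, 7, n), (27, 14, n), (27, 22, n), (27, 32, n), (27, 6, n), (38, 14, n), (38, 22, n), (38, 32, n), (38, 6, n), (4, 14, n), (4, 22, n), (4, 32, n), (4, 6, n)}
Filtering on B ≤ F leaves {(13, 6, n), (14, 1, n), (14, 7, n), (15, 14, n), (15, 6, n), (21, 1, n), (21, 7, n), (27, 14, n), (27, 22, n), (27, 6, n), (38, 14, n), (38, 22, n), (38, 32, n), (38, 6, n)}.
π[F, A]: project onto (F, A) (8 duplicate(s) eliminated) → {(13, n), (14, n), (15, n), (21, n), (27, n), (38, n)}

{(13, n), (14, n), (15, n), (21, n), (27, n), (38, n)}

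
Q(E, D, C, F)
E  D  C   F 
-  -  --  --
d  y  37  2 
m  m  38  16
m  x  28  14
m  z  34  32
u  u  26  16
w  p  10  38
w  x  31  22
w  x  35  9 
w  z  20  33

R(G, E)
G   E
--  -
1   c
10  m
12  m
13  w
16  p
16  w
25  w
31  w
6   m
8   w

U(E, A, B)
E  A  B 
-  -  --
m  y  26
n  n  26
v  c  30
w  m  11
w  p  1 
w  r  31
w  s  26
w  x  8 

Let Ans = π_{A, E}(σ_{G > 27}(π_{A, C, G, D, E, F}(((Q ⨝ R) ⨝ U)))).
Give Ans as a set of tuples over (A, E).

{(m, w), (p, w), (r, w), (s, w), (x, w)}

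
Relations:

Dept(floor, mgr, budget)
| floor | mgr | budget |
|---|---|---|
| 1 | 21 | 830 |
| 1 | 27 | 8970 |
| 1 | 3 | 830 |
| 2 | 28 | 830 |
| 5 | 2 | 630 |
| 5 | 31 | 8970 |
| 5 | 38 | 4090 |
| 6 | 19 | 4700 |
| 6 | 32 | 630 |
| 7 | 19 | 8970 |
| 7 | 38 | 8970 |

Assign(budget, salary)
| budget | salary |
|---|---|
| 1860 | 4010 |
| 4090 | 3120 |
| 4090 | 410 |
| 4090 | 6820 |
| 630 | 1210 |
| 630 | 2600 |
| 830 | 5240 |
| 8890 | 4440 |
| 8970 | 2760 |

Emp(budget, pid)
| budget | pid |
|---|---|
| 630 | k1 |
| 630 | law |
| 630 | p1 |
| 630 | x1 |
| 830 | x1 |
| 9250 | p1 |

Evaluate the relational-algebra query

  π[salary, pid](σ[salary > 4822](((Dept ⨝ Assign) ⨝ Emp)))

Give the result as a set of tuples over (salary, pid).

Joining Dept and Assign on budget yields {(1, 21, 830, 5240), (1, 27, 8970, 2760), (1, 3, 830, 5240), (2, 28, 830, 5240), (5, 2, 630, 1210), (5, 2, 630, 2600), (5, 31, 8970, 2760), (5, 38, 4090, 3120), (5, 38, 4090, 410), (5, 38, 4090, 6820), (6, 32, 630, 1210), (6, 32, 630, 2600), (7, 19, 8970, 2760), (7, 38, 8970, 2760)}.
Joining (Dept ⨝ Assign) and Emp on budget yields {(1, 21, 830, 5240, x1), (1, 3, 830, 5240, x1), (2, 28, 830, 5240, x1), (5, 2, 630, 1210, k1), (5, 2, 630, 1210, law), (5, 2, 630, 1210, p1), (5, 2, 630, 1210, x1), (5, 2, 630, 2600, k1), (5, 2, 630, 2600, law), (5, 2, 630, 2600, p1), (5, 2, 630, 2600, x1), (6, 32, 630, 1210, k1), (6, 32, 630, 1210, law), (6, 32, 630, 1210, p1), (6, 32, 630, 1210, x1), (6, 32, 630, 2600, k1), (6, 32, 630, 2600, law), (6, 32, 630, 2600, p1), (6, 32, 630, 2600, x1)}.
σ[salary > 4822]: keep tuples satisfying salary > 4822 → {(1, 21, 830, 5240, x1), (1, 3, 830, 5240, x1), (2, 28, 830, 5240, x1)}
π[salary, pid]: project onto (salary, pid) (2 duplicate(s) eliminated) → {(5240, x1)}

{(5240, x1)}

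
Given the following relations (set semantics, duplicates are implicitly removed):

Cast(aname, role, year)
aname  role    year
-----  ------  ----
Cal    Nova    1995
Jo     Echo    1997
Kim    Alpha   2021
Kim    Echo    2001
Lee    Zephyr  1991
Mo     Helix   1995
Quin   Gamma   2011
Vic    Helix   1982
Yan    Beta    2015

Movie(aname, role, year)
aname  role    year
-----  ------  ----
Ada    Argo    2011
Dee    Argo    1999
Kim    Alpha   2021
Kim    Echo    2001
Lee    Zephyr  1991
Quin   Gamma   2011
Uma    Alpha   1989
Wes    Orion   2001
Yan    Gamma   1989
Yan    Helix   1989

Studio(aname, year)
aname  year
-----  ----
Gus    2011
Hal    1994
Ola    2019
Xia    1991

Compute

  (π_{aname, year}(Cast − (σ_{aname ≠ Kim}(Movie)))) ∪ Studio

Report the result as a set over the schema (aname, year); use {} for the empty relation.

{(Cal, 1995), (Gus, 2011), (Hal, 1994), (Jo, 1997), (Kim, 2001), (Kim, 2021), (Mo, 1995), (Ola, 2019), (Vic, 1982), (Xia, 1991), (Yan, 2015)}

Apply σ_{aname ≠ Kim}; surviving tuples: {(Ada, Argo, 2011), (Dee, Argo, 1999), (Lee, Zephyr, 1991), (Quin, Gamma, 2011), (Uma, Alpha, 1989), (Wes, Orion, 2001), (Yan, Gamma, 1989), (Yan, Helix, 1989)}
Set difference of the two operands is {(Cal, Nova, 1995), (Jo, Echo, 1997), (Kim, Alpha, 2021), (Kim, Echo, 2001), (Mo, Helix, 1995), (Vic, Helix, 1982), (Yan, Beta, 2015)}.
π_{aname, year} gives {(Cal, 1995), (Jo, 1997), (Kim, 2001), (Kim, 2021), (Mo, 1995), (Vic, 1982), (Yan, 2015)}.
Set union of the two operands is {(Cal, 1995), (Gus, 2011), (Hal, 1994), (Jo, 1997), (Kim, 2001), (Kim, 2021), (Mo, 1995), (Ola, 2019), (Vic, 1982), (Xia, 1991), (Yan, 2015)}.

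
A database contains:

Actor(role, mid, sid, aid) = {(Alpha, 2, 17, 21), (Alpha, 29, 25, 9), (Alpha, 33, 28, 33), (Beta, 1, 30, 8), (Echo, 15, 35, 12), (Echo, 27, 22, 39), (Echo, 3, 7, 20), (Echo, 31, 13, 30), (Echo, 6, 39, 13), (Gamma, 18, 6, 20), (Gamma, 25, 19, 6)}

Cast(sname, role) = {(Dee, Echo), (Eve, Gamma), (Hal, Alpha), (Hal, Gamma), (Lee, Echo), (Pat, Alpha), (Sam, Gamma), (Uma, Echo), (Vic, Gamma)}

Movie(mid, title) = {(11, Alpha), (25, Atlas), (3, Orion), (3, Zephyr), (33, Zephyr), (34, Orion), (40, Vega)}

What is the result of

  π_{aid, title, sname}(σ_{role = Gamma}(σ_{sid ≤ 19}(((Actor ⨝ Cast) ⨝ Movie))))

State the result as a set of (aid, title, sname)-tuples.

{(6, Atlas, Eve), (6, Atlas, Hal), (6, Atlas, Sam), (6, Atlas, Vic)}

Actor ⋈ Cast (natural join on role): {(Alpha, 2, 17, 21, Hal), (Alpha, 2, 17, 21, Pat), (Alpha, 29, 25, 9, Hal), (Alpha, 29, 25, 9, Pat), (Alpha, 33, 28, 33, Hal), (Alpha, 33, 28, 33, Pat), (Echo, 15, 35, 12, Dee), (Echo, 15, 35, 12, Lee), (Echo, 15, 35, 12, Uma), (Echo, 27, 22, 39, Dee), (Echo, 27, 22, 39, Lee), (Echo, 27, 22, 39, Uma), (Echo, 3, 7, 20, Dee), (Echo, 3, 7, 20, Lee), (Echo, 3, 7, 20, Uma), (Echo, 31, 13, 30, Dee), (Echo, 31, 13, 30, Lee), (Echo, 31, 13, 30, Uma), (Echo, 6, 39, 13, Dee), (Echo, 6, 39, 13, Lee), (Echo, 6, 39, 13, Uma), (Gamma, 18, 6, 20, Eve), (Gamma, 18, 6, 20, Hal), (Gamma, 18, 6, 20, Sam), (Gamma, 18, 6, 20, Vic), (Gamma, 25, 19, 6, Eve), (Gamma, 25, 19, 6, Hal), (Gamma, 25, 19, 6, Sam), (Gamma, 25, 19, 6, Vic)}
(Actor ⨝ Cast) ⋈ Movie (natural join on mid): {(Alpha, 33, 28, 33, Hal, Zephyr), (Alpha, 33, 28, 33, Pat, Zephyr), (Echo, 3, 7, 20, Dee, Orion), (Echo, 3, 7, 20, Dee, Zephyr), (Echo, 3, 7, 20, Lee, Orion), (Echo, 3, 7, 20, Lee, Zephyr), (Echo, 3, 7, 20, Uma, Orion), (Echo, 3, 7, 20, Uma, Zephyr), (Gamma, 25, 19, 6, Eve, Atlas), (Gamma, 25, 19, 6, Hal, Atlas), (Gamma, 25, 19, 6, Sam, Atlas), (Gamma, 25, 19, 6, Vic, Atlas)}
Apply σ_{sid ≤ 19}; surviving tuples: {(Echo, 3, 7, 20, Dee, Orion), (Echo, 3, 7, 20, Dee, Zephyr), (Echo, 3, 7, 20, Lee, Orion), (Echo, 3, 7, 20, Lee, Zephyr), (Echo, 3, 7, 20, Uma, Orion), (Echo, 3, 7, 20, Uma, Zephyr), (Gamma, 25, 19, 6, Eve, Atlas), (Gamma, 25, 19, 6, Hal, Atlas), (Gamma, 25, 19, 6, Sam, Atlas), (Gamma, 25, 19, 6, Vic, Atlas)}
Apply σ_{role = Gamma}; surviving tuples: {(Gamma, 25, 19, 6, Eve, Atlas), (Gamma, 25, 19, 6, Hal, Atlas), (Gamma, 25, 19, 6, Sam, Atlas), (Gamma, 25, 19, 6, Vic, Atlas)}
π[aid, title, sname]: project onto (aid, title, sname) → {(6, Atlas, Eve), (6, Atlas, Hal), (6, Atlas, Sam), (6, Atlas, Vic)}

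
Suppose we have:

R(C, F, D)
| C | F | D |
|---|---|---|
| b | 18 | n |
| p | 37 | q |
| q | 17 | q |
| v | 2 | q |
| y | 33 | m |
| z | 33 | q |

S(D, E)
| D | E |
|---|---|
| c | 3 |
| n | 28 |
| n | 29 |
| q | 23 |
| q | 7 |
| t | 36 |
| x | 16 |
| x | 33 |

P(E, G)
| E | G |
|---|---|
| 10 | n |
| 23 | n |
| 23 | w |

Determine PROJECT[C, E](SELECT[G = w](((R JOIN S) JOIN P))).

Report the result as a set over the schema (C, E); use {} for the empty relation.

{(p, 23), (q, 23), (v, 23), (z, 23)}

R ⋈ S (natural join on D): {(b, 18, n, 28), (b, 18, n, 29), (p, 37, q, 23), (p, 37, q, 7), (q, 17, q, 23), (q, 17, q, 7), (v, 2, q, 23), (v, 2, q, 7), (z, 33, q, 23), (z, 33, q, 7)}
(R JOIN S) ⋈ P (natural join on E): {(p, 37, q, 23, n), (p, 37, q, 23, w), (q, 17, q, 23, n), (q, 17, q, 23, w), (v, 2, q, 23, n), (v, 2, q, 23, w), (z, 33, q, 23, n), (z, 33, q, 23, w)}
Selection G = w: {(p, 37, q, 23, w), (q, 17, q, 23, w), (v, 2, q, 23, w), (z, 33, q, 23, w)}
Keep only column(s) C, E: {(p, 23), (q, 23), (v, 23), (z, 23)}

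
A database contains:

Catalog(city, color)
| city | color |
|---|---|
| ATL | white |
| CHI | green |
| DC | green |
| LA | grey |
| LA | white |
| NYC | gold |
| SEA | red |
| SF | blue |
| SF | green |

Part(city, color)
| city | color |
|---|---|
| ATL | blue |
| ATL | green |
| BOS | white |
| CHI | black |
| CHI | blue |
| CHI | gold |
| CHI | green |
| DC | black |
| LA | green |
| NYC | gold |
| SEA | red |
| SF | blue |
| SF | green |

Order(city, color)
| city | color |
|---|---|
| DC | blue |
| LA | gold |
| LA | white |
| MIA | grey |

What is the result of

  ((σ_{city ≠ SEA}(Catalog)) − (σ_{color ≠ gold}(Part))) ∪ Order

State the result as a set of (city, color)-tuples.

Selection city ≠ SEA: {(ATL, white), (CHI, green), (DC, green), (LA, grey), (LA, white), (NYC, gold), (SF, blue), (SF, green)}
Selection color ≠ gold: {(ATL, blue), (ATL, green), (BOS, white), (CHI, black), (CHI, blue), (CHI, green), (DC, black), (LA, green), (SEA, red), (SF, blue), (SF, green)}
Set difference of the two operands is {(ATL, white), (DC, green), (LA, grey), (LA, white), (NYC, gold)}.
Set union of the two operands is {(ATL, white), (DC, blue), (DC, green), (LA, gold), (LA, grey), (LA, white), (MIA, grey), (NYC, gold)}.

{(ATL, white), (DC, blue), (DC, green), (LA, gold), (LA, grey), (LA, white), (MIA, grey), (NYC, gold)}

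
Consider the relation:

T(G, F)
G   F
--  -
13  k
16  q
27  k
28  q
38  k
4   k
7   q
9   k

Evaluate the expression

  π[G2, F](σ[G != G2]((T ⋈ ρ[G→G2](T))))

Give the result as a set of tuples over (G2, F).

ρ[G→G2]: schema becomes (G2, F); tuples unchanged.
T ⋈ ρ[G→G2](T) (natural join on F): {(13, k, 13), (13, k, 27), (13, k, 38), (13, k, 4), (13, k, 9), (16, q, 16), (16, q, 28), (16, q, 7), (27, k, 13), (27, k, 27), (27, k, 38), (27, k, 4), (27, k, 9), (28, q, 16), (28, q, 28), (28, q, 7), (38, k, 13), (38, k, 27), (38, k, 38), (38, k, 4), (38, k, 9), (4, k, 13), (4, k, 27), (4, k, 38), (4, k, 4), (4, k, 9), (7, q, 16), (7, q, 28), (7, q, 7), (9, k, 13), (9, k, 27), (9, k, 38), (9, k, 4), (9, k, 9)}
Filtering on G != G2 leaves {(13, k, 27), (13, k, 38), (13, k, 4), (13, k, 9), (16, q, 28), (16, q, 7), (27, k, 13), (27, k, 38), (27, k, 4), (27, k, 9), (28, q, 16), (28, q, 7), (38, k, 13), (38, k, 27), (38, k, 4), (38, k, 9), (4, k, 13), (4, k, 27), (4, k, 38), (4, k, 9), (7, q, 16), (7, q, 28), (9, k, 13), (9, k, 27), (9, k, 38), (9, k, 4)}.
π[G2, F]: project onto (G2, F) (18 duplicate(s) eliminated) → {(13, k), (16, q), (27, k), (28, q), (38, k), (4, k), (7, q), (9, k)}

{(13, k), (16, q), (27, k), (28, q), (38, k), (4, k), (7, q), (9, k)}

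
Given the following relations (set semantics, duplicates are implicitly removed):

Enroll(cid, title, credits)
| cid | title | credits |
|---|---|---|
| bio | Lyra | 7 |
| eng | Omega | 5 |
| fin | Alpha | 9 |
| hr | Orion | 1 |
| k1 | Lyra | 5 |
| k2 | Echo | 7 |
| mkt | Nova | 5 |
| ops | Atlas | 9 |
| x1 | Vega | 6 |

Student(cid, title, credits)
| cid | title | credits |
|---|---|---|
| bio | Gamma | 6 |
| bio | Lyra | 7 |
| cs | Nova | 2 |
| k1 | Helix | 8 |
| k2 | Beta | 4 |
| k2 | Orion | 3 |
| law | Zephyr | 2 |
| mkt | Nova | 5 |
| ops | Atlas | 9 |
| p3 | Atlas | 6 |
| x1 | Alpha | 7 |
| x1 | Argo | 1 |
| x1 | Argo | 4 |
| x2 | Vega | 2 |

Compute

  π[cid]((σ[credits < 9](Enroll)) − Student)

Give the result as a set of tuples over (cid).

{eng, hr, k1, k2, x1}

Apply σ_{credits < 9}; surviving tuples: {(bio, Lyra, 7), (eng, Omega, 5), (hr, Orion, 1), (k1, Lyra, 5), (k2, Echo, 7), (mkt, Nova, 5), (x1, Vega, 6)}
Difference: {(bio, Lyra, 7), (eng, Omega, 5), (hr, Orion, 1), (k1, Lyra, 5), (k2, Echo, 7), (mkt, Nova, 5), (x1, Vega, 6)} with {(bio, Gamma, 6), (bio, Lyra, 7), (cs, Nova, 2), (k1, Helix, 8), (k2, Beta, 4), (k2, Orion, 3), (law, Zephyr, 2), (mkt, Nova, 5), (ops, Atlas, 9), (p3, Atlas, 6), (x1, Alpha, 7), (x1, Argo, 1), (x1, Argo, 4), (x2, Vega, 2)} → {(eng, Omega, 5), (hr, Orion, 1), (k1, Lyra, 5), (k2, Echo, 7), (x1, Vega, 6)}
Keep only column(s) cid: {eng, hr, k1, k2, x1}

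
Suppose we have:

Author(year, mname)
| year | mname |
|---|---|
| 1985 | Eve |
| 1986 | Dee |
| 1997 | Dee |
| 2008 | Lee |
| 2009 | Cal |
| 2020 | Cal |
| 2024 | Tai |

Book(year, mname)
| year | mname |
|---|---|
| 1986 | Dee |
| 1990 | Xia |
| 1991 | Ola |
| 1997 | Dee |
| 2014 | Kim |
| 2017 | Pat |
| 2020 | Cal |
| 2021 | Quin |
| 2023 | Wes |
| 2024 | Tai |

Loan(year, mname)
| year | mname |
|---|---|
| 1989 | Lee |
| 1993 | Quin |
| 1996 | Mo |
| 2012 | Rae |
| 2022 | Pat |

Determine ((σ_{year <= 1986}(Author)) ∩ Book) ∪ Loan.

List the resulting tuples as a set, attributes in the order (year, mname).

Apply σ_{year <= 1986}; surviving tuples: {(1985, Eve), (1986, Dee)}
Set intersection of the two operands is {(1986, Dee)}.
Set union of the two operands is {(1986, Dee), (1989, Lee), (1993, Quin), (1996, Mo), (2012, Rae), (2022, Pat)}.

{(1986, Dee), (1989, Lee), (1993, Quin), (1996, Mo), (2012, Rae), (2022, Pat)}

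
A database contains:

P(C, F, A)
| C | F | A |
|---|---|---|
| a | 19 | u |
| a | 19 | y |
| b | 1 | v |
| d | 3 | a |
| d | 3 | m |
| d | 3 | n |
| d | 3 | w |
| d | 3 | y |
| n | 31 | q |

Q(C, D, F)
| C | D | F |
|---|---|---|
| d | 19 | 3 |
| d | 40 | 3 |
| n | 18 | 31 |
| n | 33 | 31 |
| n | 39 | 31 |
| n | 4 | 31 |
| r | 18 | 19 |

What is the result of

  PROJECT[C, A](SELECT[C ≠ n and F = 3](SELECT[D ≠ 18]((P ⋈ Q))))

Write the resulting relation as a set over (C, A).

P ⋈ Q (natural join on C, F): {(d, 3, a, 19), (d, 3, a, 40), (d, 3, m, 19), (d, 3, m, 40), (d, 3, n, 19), (d, 3, n, 40), (d, 3, w, 19), (d, 3, w, 40), (d, 3, y, 19), (d, 3, y, 40), (n, 31, q, 18), (n, 31, q, 33), (n, 31, q, 39), (n, 31, q, 4)}
σ[D ≠ 18]: keep tuples satisfying D ≠ 18 → {(d, 3, a, 19), (d, 3, a, 40), (d, 3, m, 19), (d, 3, m, 40), (d, 3, n, 19), (d, 3, n, 40), (d, 3, w, 19), (d, 3, w, 40), (d, 3, y, 19), (d, 3, y, 40), (n, 31, q, 33), (n, 31, q, 39), (n, 31, q, 4)}
σ[C ≠ n and F = 3]: keep tuples satisfying C ≠ n and F = 3 → {(d, 3, a, 19), (d, 3, a, 40), (d, 3, m, 19), (d, 3, m, 40), (d, 3, n, 19), (d, 3, n, 40), (d, 3, w, 19), (d, 3, w, 40), (d, 3, y, 19), (d, 3, y, 40)}
Keep only column(s) C, A (5 duplicate(s) eliminated): {(d, a), (d, m), (d, n), (d, w), (d, y)}

{(d, a), (d, m), (d, n), (d, w), (d, y)}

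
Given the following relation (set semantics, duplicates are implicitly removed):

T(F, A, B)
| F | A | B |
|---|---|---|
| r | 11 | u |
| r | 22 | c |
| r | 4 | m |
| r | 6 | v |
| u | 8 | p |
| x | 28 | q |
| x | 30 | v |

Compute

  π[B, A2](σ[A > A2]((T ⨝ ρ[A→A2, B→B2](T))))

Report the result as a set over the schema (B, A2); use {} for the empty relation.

{(c, 11), (c, 4), (c, 6), (u, 4), (u, 6), (v, 28), (v, 4)}

ρ[A→A2, B→B2]: schema becomes (F, A2, B2); tuples unchanged.
T ⋈ ρ[A→A2, B→B2](T) (natural join on F): {(r, 11, u, 11, u), (r, 11, u, 22, c), (r, 11, u, 4, m), (r, 11, u, 6, v), (r, 22, c, 11, u), (r, 22, c, 22, c), (r, 22, c, 4, m), (r, 22, c, 6, v), (r, 4, m, 11, u), (r, 4, m, 22, c), (r, 4, m, 4, m), (r, 4, m, 6, v), (r, 6, v, 11, u), (r, 6, v, 22, c), (r, 6, v, 4, m), (r, 6, v, 6, v), (u, 8, p, 8, p), (x, 28, q, 28, q), (x, 28, q, 30, v), (x, 30, v, 28, q), (x, 30, v, 30, v)}
Selection A > A2: {(r, 11, u, 4, m), (r, 11, u, 6, v), (r, 22, c, 11, u), (r, 22, c, 4, m), (r, 22, c, 6, v), (r, 6, v, 4, m), (x, 30, v, 28, q)}
π_{B, A2} gives {(c, 11), (c, 4), (c, 6), (u, 4), (u, 6), (v, 28), (v, 4)}.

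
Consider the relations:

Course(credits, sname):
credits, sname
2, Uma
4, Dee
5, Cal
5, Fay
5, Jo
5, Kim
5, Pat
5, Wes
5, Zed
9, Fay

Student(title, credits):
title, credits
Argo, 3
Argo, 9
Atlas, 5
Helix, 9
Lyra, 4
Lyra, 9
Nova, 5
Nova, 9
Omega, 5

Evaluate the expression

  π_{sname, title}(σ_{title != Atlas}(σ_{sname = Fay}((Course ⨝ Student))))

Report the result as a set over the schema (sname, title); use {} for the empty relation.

Natural join on credits: {(4, Dee, Lyra), (5, Cal, Atlas), (5, Cal, Nova), (5, Cal, Omega), (5, Fay, Atlas), (5, Fay, Nova), (5, Fay, Omega), (5, Jo, Atlas), (5, Jo, Nova), (5, Jo, Omega), (5, Kim, Atlas), (5, Kim, Nova), (5, Kim, Omega), (5, Pat, Atlas), (5, Pat, Nova), (5, Pat, Omega), (5, Wes, Atlas), (5, Wes, Nova), (5, Wes, Omega), (5, Zed, Atlas), (5, Zed, Nova), (5, Zed, Omega), (9, Fay, Argo), (9, Fay, Helix), (9, Fay, Lyra), (9, Fay, Nova)}
σ[sname = Fay]: keep tuples satisfying sname = Fay → {(5, Fay, Atlas), (5, Fay, Nova), (5, Fay, Omega), (9, Fay, Argo), (9, Fay, Helix), (9, Fay, Lyra), (9, Fay, Nova)}
σ[title != Atlas]: keep tuples satisfying title != Atlas → {(5, Fay, Nova), (5, Fay, Omega), (9, Fay, Argo), (9, Fay, Helix), (9, Fay, Lyra), (9, Fay, Nova)}
Projecting to sname, title (1 duplicate(s) eliminated): {(Fay, Argo), (Fay, Helix), (Fay, Lyra), (Fay, Nova), (Fay, Omega)}

{(Fay, Argo), (Fay, Helix), (Fay, Lyra), (Fay, Nova), (Fay, Omega)}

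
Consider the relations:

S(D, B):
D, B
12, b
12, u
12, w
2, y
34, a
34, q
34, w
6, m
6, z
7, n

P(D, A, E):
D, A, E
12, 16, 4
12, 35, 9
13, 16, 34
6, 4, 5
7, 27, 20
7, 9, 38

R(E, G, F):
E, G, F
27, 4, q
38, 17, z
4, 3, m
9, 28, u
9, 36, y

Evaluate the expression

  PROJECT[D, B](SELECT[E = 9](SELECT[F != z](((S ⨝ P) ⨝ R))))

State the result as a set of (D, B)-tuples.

Joining S and P on D yields {(12, b, 16, 4), (12, b, 35, 9), (12, u, 16, 4), (12, u, 35, 9), (12, w, 16, 4), (12, w, 35, 9), (6, m, 4, 5), (6, z, 4, 5), (7, n, 27, 20), (7, n, 9, 38)}.
Joining (S ⨝ P) and R on E yields {(12, b, 16, 4, 3, m), (12, b, 35, 9, 28, u), (12, b, 35, 9, 36, y), (12, u, 16, 4, 3, m), (12, u, 35, 9, 28, u), (12, u, 35, 9, 36, y), (12, w, 16, 4, 3, m), (12, w, 35, 9, 28, u), (12, w, 35, 9, 36, y), (7, n, 9, 38, 17, z)}.
Filtering on F != z leaves {(12, b, 16, 4, 3, m), (12, b, 35, 9, 28, u), (12, b, 35, 9, 36, y), (12, u, 16, 4, 3, m), (12, u, 35, 9, 28, u), (12, u, 35, 9, 36, y), (12, w, 16, 4, 3, m), (12, w, 35, 9, 28, u), (12, w, 35, 9, 36, y)}.
Filtering on E = 9 leaves {(12, b, 35, 9, 28, u), (12, b, 35, 9, 36, y), (12, u, 35, 9, 28, u), (12, u, 35, 9, 36, y), (12, w, 35, 9, 28, u), (12, w, 35, 9, 36, y)}.
Keep only column(s) D, B (3 duplicate(s) eliminated): {(12, b), (12, u), (12, w)}

{(12, b), (12, u), (12, w)}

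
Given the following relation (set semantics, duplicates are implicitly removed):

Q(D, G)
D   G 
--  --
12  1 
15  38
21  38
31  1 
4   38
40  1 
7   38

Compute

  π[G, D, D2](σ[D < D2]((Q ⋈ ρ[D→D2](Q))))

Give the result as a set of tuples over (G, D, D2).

{(1, 12, 31), (1, 12, 40), (1, 31, 40), (38, 15, 21), (38, 4, 15), (38, 4, 21), (38, 4, 7), (38, 7, 15), (38, 7, 21)}

ρ[D→D2]: schema becomes (D2, G); tuples unchanged.
Q ⋈ ρ[D→D2](Q) (natural join on G): {(12, 1, 12), (12, 1, 31), (12, 1, 40), (15, 38, 15), (15, 38, 21), (15, 38, 4), (15, 38, 7), (21, 38, 15), (21, 38, 21), (21, 38, 4), (21, 38, 7), (31, 1, 12), (31, 1, 31), (31, 1, 40), (4, 38, 15), (4, 38, 21), (4, 38, 4), (4, 38, 7), (40, 1, 12), (40, 1, 31), (40, 1, 40), (7, 38, 15), (7, 38, 21), (7, 38, 4), (7, 38, 7)}
Filtering on D < D2 leaves {(12, 1, 31), (12, 1, 40), (15, 38, 21), (31, 1, 40), (4, 38, 15), (4, 38, 21), (4, 38, 7), (7, 38, 15), (7, 38, 21)}.
π[G, D, D2]: project onto (G, D, D2) → {(1, 12, 31), (1, 12, 40), (1, 31, 40), (38, 15, 21), (38, 4, 15), (38, 4, 21), (38, 4, 7), (38, 7, 15), (38, 7, 21)}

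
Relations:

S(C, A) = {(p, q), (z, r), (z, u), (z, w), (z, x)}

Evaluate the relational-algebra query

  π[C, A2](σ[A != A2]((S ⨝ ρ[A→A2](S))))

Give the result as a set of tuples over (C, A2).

{(z, r), (z, u), (z, w), (z, x)}

ρ[A→A2]: schema becomes (C, A2); tuples unchanged.
S ⋈ ρ[A→A2](S) (natural join on C): {(p, q, q), (z, r, r), (z, r, u), (z, r, w), (z, r, x), (z, u, r), (z, u, u), (z, u, w), (z, u, x), (z, w, r), (z, w, u), (z, w, w), (z, w, x), (z, x, r), (z, x, u), (z, x, w), (z, x, x)}
Apply σ_{A != A2}; surviving tuples: {(z, r, u), (z, r, w), (z, r, x), (z, u, r), (z, u, w), (z, u, x), (z, w, r), (z, w, u), (z, w, x), (z, x, r), (z, x, u), (z, x, w)}
Projecting to C, A2 (8 duplicate(s) eliminated): {(z, r), (z, u), (z, w), (z, x)}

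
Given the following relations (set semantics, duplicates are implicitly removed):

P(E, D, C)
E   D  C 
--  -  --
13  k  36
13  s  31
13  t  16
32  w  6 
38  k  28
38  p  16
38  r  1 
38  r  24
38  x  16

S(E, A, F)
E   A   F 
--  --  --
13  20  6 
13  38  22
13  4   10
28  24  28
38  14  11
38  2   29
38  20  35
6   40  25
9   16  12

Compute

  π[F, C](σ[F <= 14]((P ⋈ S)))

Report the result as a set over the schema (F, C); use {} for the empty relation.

{(10, 16), (10, 31), (10, 36), (11, 1), (11, 16), (11, 24), (11, 28), (6, 16), (6, 31), (6, 36)}

Natural join on E: {(13, k, 36, 20, 6), (13, k, 36, 38, 22), (13, k, 36, 4, 10), (13, s, 31, 20, 6), (13, s, 31, 38, 22), (13, s, 31, 4, 10), (13, t, 16, 20, 6), (13, t, 16, 38, 22), (13, t, 16, 4, 10), (38, k, 28, 14, 11), (38, k, 28, 2, 29), (38, k, 28, 20, 35), (38, p, 16, 14, 11), (38, p, 16, 2, 29), (38, p, 16, 20, 35), (38, r, 1, 14, 11), (38, r, 1, 2, 29), (38, r, 1, 20, 35), (38, r, 24, 14, 11), (38, r, 24, 2, 29), (38, r, 24, 20, 35), (38, x, 16, 14, 11), (38, x, 16, 2, 29), (38, x, 16, 20, 35)}
Apply σ_{F <= 14}; surviving tuples: {(13, k, 36, 20, 6), (13, k, 36, 4, 10), (13, s, 31, 20, 6), (13, s, 31, 4, 10), (13, t, 16, 20, 6), (13, t, 16, 4, 10), (38, k, 28, 14, 11), (38, p, 16, 14, 11), (38, r, 1, 14, 11), (38, r, 24, 14, 11), (38, x, 16, 14, 11)}
Projecting to F, C (1 duplicate(s) eliminated): {(10, 16), (10, 31), (10, 36), (11, 1), (11, 16), (11, 24), (11, 28), (6, 16), (6, 31), (6, 36)}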